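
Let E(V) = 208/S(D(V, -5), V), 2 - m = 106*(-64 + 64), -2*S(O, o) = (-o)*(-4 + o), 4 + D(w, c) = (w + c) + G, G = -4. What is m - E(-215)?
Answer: 93754/47085 ≈ 1.9912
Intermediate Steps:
D(w, c) = -8 + c + w (D(w, c) = -4 + ((w + c) - 4) = -4 + ((c + w) - 4) = -4 + (-4 + c + w) = -8 + c + w)
S(O, o) = o*(-4 + o)/2 (S(O, o) = -(-o)*(-4 + o)/2 = -(-1)*o*(-4 + o)/2 = o*(-4 + o)/2)
m = 2 (m = 2 - 106*(-64 + 64) = 2 - 106*0 = 2 - 1*0 = 2 + 0 = 2)
E(V) = 416/(V*(-4 + V)) (E(V) = 208/((V*(-4 + V)/2)) = 208*(2/(V*(-4 + V))) = 416/(V*(-4 + V)))
m - E(-215) = 2 - 416/((-215)*(-4 - 215)) = 2 - 416*(-1)/(215*(-219)) = 2 - 416*(-1)*(-1)/(215*219) = 2 - 1*416/47085 = 2 - 416/47085 = 93754/47085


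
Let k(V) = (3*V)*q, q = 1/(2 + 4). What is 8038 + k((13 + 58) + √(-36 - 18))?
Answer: 16147/2 + 3*I*√6/2 ≈ 8073.5 + 3.6742*I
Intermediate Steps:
q = ⅙ (q = 1/6 = ⅙ ≈ 0.16667)
k(V) = V/2 (k(V) = (3*V)*(⅙) = V/2)
8038 + k((13 + 58) + √(-36 - 18)) = 8038 + ((13 + 58) + √(-36 - 18))/2 = 8038 + (71 + √(-54))/2 = 8038 + (71 + 3*I*√6)/2 = 8038 + (71/2 + 3*I*√6/2) = 16147/2 + 3*I*√6/2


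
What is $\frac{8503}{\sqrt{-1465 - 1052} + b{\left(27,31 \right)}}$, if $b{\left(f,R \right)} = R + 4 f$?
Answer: $\frac{1181917}{21838} - \frac{8503 i \sqrt{2517}}{21838} \approx 54.122 - 19.534 i$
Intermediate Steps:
$\frac{8503}{\sqrt{-1465 - 1052} + b{\left(27,31 \right)}} = \frac{8503}{\sqrt{-1465 - 1052} + \left(31 + 4 \cdot 27\right)} = \frac{8503}{\sqrt{-2517} + \left(31 + 108\right)} = \frac{8503}{i \sqrt{2517} + 139} = \frac{8503}{139 + i \sqrt{2517}}$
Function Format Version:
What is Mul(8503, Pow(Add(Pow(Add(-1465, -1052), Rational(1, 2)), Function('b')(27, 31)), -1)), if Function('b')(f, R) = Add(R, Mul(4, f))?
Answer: Add(Rational(1181917, 21838), Mul(Rational(-8503, 21838), I, Pow(2517, Rational(1, 2)))) ≈ Add(54.122, Mul(-19.534, I))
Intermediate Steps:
Mul(8503, Pow(Add(Pow(Add(-1465, -1052), Rational(1, 2)), Function('b')(27, 31)), -1)) = Mul(8503, Pow(Add(Pow(Add(-1465, -1052), Rational(1, 2)), Add(31, Mul(4, 27))), -1)) = Mul(8503, Pow(Add(Pow(-2517, Rational(1, 2)), Add(31, 108)), -1)) = Mul(8503, Pow(Add(Mul(I, Pow(2517, Rational(1, 2))), 139), -1)) = Mul(8503, Pow(Add(139, Mul(I, Pow(2517, Rational(1, 2)))), -1))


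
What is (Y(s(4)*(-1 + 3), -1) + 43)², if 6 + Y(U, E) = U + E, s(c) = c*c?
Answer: 4624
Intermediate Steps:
s(c) = c²
Y(U, E) = -6 + E + U (Y(U, E) = -6 + (U + E) = -6 + (E + U) = -6 + E + U)
(Y(s(4)*(-1 + 3), -1) + 43)² = ((-6 - 1 + 4²*(-1 + 3)) + 43)² = ((-6 - 1 + 16*2) + 43)² = ((-6 - 1 + 32) + 43)² = (25 + 43)² = 68² = 4624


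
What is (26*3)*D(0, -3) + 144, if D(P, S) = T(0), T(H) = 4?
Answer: 456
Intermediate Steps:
D(P, S) = 4
(26*3)*D(0, -3) + 144 = (26*3)*4 + 144 = 78*4 + 144 = 312 + 144 = 456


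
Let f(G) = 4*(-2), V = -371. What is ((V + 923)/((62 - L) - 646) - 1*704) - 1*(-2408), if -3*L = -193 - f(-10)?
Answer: 3298992/1937 ≈ 1703.1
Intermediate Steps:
f(G) = -8
L = 185/3 (L = -(-193 - 1*(-8))/3 = -(-193 + 8)/3 = -⅓*(-185) = 185/3 ≈ 61.667)
((V + 923)/((62 - L) - 646) - 1*704) - 1*(-2408) = ((-371 + 923)/((62 - 1*185/3) - 646) - 1*704) - 1*(-2408) = (552/((62 - 185/3) - 646) - 704) + 2408 = (552/(⅓ - 646) - 704) + 2408 = (552/(-1937/3) - 704) + 2408 = (552*(-3/1937) - 704) + 2408 = (-1656/1937 - 704) + 2408 = -1365304/1937 + 2408 = 3298992/1937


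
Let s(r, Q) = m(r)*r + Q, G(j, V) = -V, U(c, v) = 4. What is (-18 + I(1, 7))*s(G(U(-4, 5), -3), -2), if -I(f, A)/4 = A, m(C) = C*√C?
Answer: 92 - 414*√3 ≈ -625.07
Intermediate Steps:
m(C) = C^(3/2)
I(f, A) = -4*A
s(r, Q) = Q + r^(5/2) (s(r, Q) = r^(3/2)*r + Q = r^(5/2) + Q = Q + r^(5/2))
(-18 + I(1, 7))*s(G(U(-4, 5), -3), -2) = (-18 - 4*7)*(-2 + (-1*(-3))^(5/2)) = (-18 - 28)*(-2 + 3^(5/2)) = -46*(-2 + 9*√3) = 92 - 414*√3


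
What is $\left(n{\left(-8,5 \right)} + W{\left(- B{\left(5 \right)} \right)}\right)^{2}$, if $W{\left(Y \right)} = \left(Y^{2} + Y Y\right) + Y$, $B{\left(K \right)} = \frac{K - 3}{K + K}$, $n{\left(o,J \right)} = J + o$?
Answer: $\frac{6084}{625} \approx 9.7344$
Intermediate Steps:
$B{\left(K \right)} = \frac{-3 + K}{2 K}$
$W{\left(Y \right)} = Y + 2 Y^{2}$ ($W{\left(Y \right)} = \left(Y^{2} + Y^{2}\right) + Y = 2 Y^{2} + Y = Y + 2 Y^{2}$)
$\left(n{\left(-8,5 \right)} + W{\left(- B{\left(5 \right)} \right)}\right)^{2} = \left(\left(5 - 8\right) + - \frac{-3 + 5}{2 \cdot 5} \left(1 + 2 \left(- \frac{-3 + 5}{2 \cdot 5}\right)\right)\right)^{2} = \left(-3 + - \frac{2}{2 \cdot 5} \left(1 + 2 \left(- \frac{2}{2 \cdot 5}\right)\right)\right)^{2} = \left(-3 + \left(-1\right) \frac{1}{5} \left(1 + 2 \left(\left(-1\right) \frac{1}{5}\right)\right)\right)^{2} = \left(-3 - \frac{1 + 2 \left(- \frac{1}{5}\right)}{5}\right)^{2} = \left(-3 - \frac{1 - \frac{2}{5}}{5}\right)^{2} = \left(-3 - \frac{3}{25}\right)^{2} = \left(- \frac{78}{25}\right)^{2} = \frac{6084}{625}$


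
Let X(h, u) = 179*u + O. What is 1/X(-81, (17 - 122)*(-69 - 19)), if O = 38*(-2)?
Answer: 1/1653884 ≈ 6.0464e-7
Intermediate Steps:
O = -76
X(h, u) = -76 + 179*u (X(h, u) = 179*u - 76 = -76 + 179*u)
1/X(-81, (17 - 122)*(-69 - 19)) = 1/(-76 + 179*((17 - 122)*(-69 - 19))) = 1/(-76 + 179*(-105*(-88))) = 1/(-76 + 179*9240) = 1/(-76 + 1653960) = 1/1653884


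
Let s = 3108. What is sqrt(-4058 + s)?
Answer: 5*I*sqrt(38) ≈ 30.822*I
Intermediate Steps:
sqrt(-4058 + s) = sqrt(-4058 + 3108) = sqrt(-950) = 5*I*sqrt(38)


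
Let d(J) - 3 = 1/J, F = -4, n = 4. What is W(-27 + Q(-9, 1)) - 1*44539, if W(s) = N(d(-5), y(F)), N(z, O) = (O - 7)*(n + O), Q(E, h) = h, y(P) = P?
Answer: -44539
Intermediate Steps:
d(J) = 3 + 1/J
N(z, O) = (-7 + O)*(4 + O) (N(z, O) = (O - 7)*(4 + O) = (-7 + O)*(4 + O))
W(s) = 0 (W(s) = -28 + (-4)² - 3*(-4) = -28 + 16 + 12 = 0)
W(-27 + Q(-9, 1)) - 1*44539 = 0 - 1*44539 = 0 - 44539 = -44539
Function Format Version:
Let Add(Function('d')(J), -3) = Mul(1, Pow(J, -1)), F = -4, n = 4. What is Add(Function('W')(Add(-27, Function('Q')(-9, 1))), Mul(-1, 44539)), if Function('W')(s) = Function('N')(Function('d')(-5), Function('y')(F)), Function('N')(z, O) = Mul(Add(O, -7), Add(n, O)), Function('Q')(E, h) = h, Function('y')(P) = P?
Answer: -44539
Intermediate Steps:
Function('d')(J) = Add(3, Pow(J, -1)) (Function('d')(J) = Add(3, Mul(1, Pow(J, -1))) = Add(3, Pow(J, -1)))
Function('N')(z, O) = Mul(Add(-7, O), Add(4, O)) (Function('N')(z, O) = Mul(Add(O, -7), Add(4, O)) = Mul(Add(-7, O), Add(4, O)))
Function('W')(s) = 0 (Function('W')(s) = Add(-28, Pow(-4, 2), Mul(-3, -4)) = Add(-28, 16, 12) = 0)
Add(Function('W')(Add(-27, Function('Q')(-9, 1))), Mul(-1, 44539)) = Add(0, Mul(-1, 44539)) = Add(0, -44539) = -44539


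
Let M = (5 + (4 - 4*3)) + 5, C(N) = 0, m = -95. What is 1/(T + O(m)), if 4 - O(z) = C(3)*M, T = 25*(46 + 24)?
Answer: 1/1754 ≈ 0.00057013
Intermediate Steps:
T = 1750 (T = 25*70 = 1750)
M = 2 (M = (5 + (4 - 12)) + 5 = (5 - 8) + 5 = -3 + 5 = 2)
O(z) = 4 (O(z) = 4 - 0*2 = 4 - 1*0 = 4 + 0 = 4)
1/(T + O(m)) = 1/(1750 + 4) = 1/1754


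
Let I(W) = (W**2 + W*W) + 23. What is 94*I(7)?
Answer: 11374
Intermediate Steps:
I(W) = 23 + 2*W**2 (I(W) = (W**2 + W**2) + 23 = 2*W**2 + 23 = 23 + 2*W**2)
94*I(7) = 94*(23 + 2*7**2) = 94*(23 + 2*49) = 94*(23 + 98) = 94*121 = 11374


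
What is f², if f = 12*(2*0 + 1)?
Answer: 144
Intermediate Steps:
f = 12 (f = 12*(0 + 1) = 12*1 = 12)
f² = 12² = 144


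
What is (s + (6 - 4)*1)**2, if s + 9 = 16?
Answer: 81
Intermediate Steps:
s = 7 (s = -9 + 16 = 7)
(s + (6 - 4)*1)**2 = (7 + (6 - 4)*1)**2 = (7 + 2*1)**2 = (7 + 2)**2 = 9**2 = 81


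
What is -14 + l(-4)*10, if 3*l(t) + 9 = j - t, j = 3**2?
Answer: -2/3 ≈ -0.66667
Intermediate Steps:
j = 9
l(t) = -t/3 (l(t) = -3 + (9 - t)/3 = -3 + (3 - t/3) = -t/3)
-14 + l(-4)*10 = -14 - 1/3*(-4)*10 = -14 + (4/3)*10 = -14 + 40/3 = -2/3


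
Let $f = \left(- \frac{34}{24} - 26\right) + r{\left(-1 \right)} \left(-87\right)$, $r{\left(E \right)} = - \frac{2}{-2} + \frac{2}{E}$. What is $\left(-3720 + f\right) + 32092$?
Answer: $\frac{341179}{12} \approx 28432.0$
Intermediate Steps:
$r{\left(E \right)} = 1 + \frac{2}{E}$ ($r{\left(E \right)} = \left(-2\right) \left(- \frac{1}{2}\right) + \frac{2}{E} = 1 + \frac{2}{E}$)
$f = \frac{715}{12}$ ($f = \left(- \frac{34}{24} - 26\right) + \frac{2 - 1}{-1} \left(-87\right) = \left(\left(-34\right) \frac{1}{24} - 26\right) + \left(-1\right) 1 \left(-87\right) = \left(- \frac{17}{12} - 26\right) - -87 = - \frac{329}{12} + 87 = \frac{715}{12} \approx 59.583$)
$\left(-3720 + f\right) + 32092 = \left(-3720 + \frac{715}{12}\right) + 32092 = - \frac{43925}{12} + 32092 = \frac{341179}{12}$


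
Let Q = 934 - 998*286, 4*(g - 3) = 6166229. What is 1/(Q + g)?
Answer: 4/5028265 ≈ 7.9550e-7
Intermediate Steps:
g = 6166241/4 (g = 3 + (¼)*6166229 = 3 + 6166229/4 = 6166241/4 ≈ 1.5416e+6)
Q = -284494 (Q = 934 - 285428 = -284494)
1/(Q + g) = 1/(-284494 + 6166241/4) = 1/(5028265/4) = 4/5028265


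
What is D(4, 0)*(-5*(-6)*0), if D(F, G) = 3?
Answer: 0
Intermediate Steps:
D(4, 0)*(-5*(-6)*0) = 3*(-5*(-6)*0) = 3*(30*0) = 3*0 = 0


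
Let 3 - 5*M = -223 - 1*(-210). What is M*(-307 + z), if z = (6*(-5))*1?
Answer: -5392/5 ≈ -1078.4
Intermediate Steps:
M = 16/5 (M = ⅗ - (-223 - 1*(-210))/5 = ⅗ - (-223 + 210)/5 = ⅗ - ⅕*(-13) = ⅗ + 13/5 = 16/5 ≈ 3.2000)
z = -30 (z = -30*1 = -30)
M*(-307 + z) = 16*(-307 - 30)/5 = (16/5)*(-337) = -5392/5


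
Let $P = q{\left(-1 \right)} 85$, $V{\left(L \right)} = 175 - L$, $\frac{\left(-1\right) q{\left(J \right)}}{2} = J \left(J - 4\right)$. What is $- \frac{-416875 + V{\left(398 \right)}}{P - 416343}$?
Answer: $- \frac{417098}{417193} \approx -0.99977$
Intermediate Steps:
$q{\left(J \right)} = - 2 J \left(-4 + J\right)$ ($q{\left(J \right)} = - 2 J \left(J - 4\right) = - 2 J \left(-4 + J\right)$)
$P = -850$ ($P = 2 \left(-1\right) \left(4 - -1\right) 85 = 2 \left(-1\right) \left(4 + 1\right) 85 = 2 \left(-1\right) 5 \cdot 85 = \left(-10\right) 85 = -850$)
$- \frac{-416875 + V{\left(398 \right)}}{P - 416343} = - \frac{-416875 + \left(175 - 398\right)}{-850 - 416343} = - \frac{-416875 + \left(175 - 398\right)}{-417193} = - \frac{\left(-416875 - 223\right) \left(-1\right)}{417193} = - \frac{\left(-417098\right) \left(-1\right)}{417193} = \left(-1\right) \frac{417098}{417193} = - \frac{417098}{417193}$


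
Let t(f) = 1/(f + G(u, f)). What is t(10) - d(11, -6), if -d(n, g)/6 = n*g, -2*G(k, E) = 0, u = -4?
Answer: -3959/10 ≈ -395.90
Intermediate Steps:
G(k, E) = 0 (G(k, E) = -½*0 = 0)
d(n, g) = -6*g*n (d(n, g) = -6*n*g = -6*g*n)
t(f) = 1/f (t(f) = 1/(f + 0) = 1/f)
t(10) - d(11, -6) = 1/10 - (-6)*(-6)*11 = ⅒ - 1*396 = ⅒ - 396 = -3959/10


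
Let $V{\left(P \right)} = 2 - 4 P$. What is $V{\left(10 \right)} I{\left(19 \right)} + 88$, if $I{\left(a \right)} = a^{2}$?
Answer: $-13630$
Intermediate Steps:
$V{\left(10 \right)} I{\left(19 \right)} + 88 = \left(2 - 40\right) 19^{2} + 88 = \left(2 - 40\right) 361 + 88 = \left(-38\right) 361 + 88 = -13718 + 88 = -13630$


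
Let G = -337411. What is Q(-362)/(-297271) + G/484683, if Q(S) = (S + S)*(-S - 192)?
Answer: -40647721741/144082200093 ≈ -0.28211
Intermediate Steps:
Q(S) = 2*S*(-192 - S) (Q(S) = (2*S)*(-192 - S) = 2*S*(-192 - S))
Q(-362)/(-297271) + G/484683 = -2*(-362)*(192 - 362)/(-297271) - 337411/484683 = -2*(-362)*(-170)*(-1/297271) - 337411*1/484683 = -123080*(-1/297271) - 337411/484683 = 123080/297271 - 337411/484683 = -40647721741/144082200093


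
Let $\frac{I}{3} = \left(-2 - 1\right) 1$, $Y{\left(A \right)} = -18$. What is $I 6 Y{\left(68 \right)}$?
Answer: $972$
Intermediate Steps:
$I = -9$ ($I = 3 \left(-2 - 1\right) 1 = 3 \left(\left(-3\right) 1\right) = 3 \left(-3\right) = -9$)
$I 6 Y{\left(68 \right)} = \left(-9\right) 6 \left(-18\right) = \left(-54\right) \left(-18\right) = 972$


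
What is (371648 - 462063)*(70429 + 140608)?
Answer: -19080910355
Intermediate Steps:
(371648 - 462063)*(70429 + 140608) = -90415*211037 = -19080910355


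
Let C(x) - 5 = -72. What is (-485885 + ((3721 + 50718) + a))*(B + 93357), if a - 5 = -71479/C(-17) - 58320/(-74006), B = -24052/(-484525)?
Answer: -48263679560677825005868/1201234864525 ≈ -4.0178e+10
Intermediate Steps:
C(x) = -67 (C(x) = 5 - 72 = -67)
B = 24052/484525 (B = -24052*(-1/484525) = 24052/484525 ≈ 0.049640)
a = 2659287162/2479201 (a = 5 + (-71479/(-67) - 58320/(-74006)) = 5 + (-71479*(-1/67) - 58320*(-1/74006)) = 5 + (71479/67 + 29160/37003) = 5 + 2646891157/2479201 = 2659287162/2479201 ≈ 1072.6)
(-485885 + ((3721 + 50718) + a))*(B + 93357) = (-485885 + ((3721 + 50718) + 2659287162/2479201))*(24052/484525 + 93357) = (-485885 + (54439 + 2659287162/2479201))*(45233824477/484525) = (-485885 + 137624510401/2479201)*(45233824477/484525) = -1066982067484/2479201*45233824477/484525 = -48263679560677825005868/1201234864525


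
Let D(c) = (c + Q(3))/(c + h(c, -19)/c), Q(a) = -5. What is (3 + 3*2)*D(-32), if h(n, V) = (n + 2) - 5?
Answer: 10656/989 ≈ 10.775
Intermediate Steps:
h(n, V) = -3 + n (h(n, V) = (2 + n) - 5 = -3 + n)
D(c) = (-5 + c)/(c + (-3 + c)/c) (D(c) = (c - 5)/(c + (-3 + c)/c) = (-5 + c)/(c + (-3 + c)/c))
(3 + 3*2)*D(-32) = (3 + 3*2)*(-32*(-5 - 32)/(-3 - 32 + (-32)**2)) = (3 + 6)*(-32*(-37)/(-3 - 32 + 1024)) = 9*(-32*(-37)/989) = 9*(-32*1/989*(-37)) = 9*(1184/989) = 10656/989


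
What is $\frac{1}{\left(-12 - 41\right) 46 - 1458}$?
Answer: $- \frac{1}{3896} \approx -0.00025667$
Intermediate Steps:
$\frac{1}{\left(-12 - 41\right) 46 - 1458} = \frac{1}{\left(-53\right) 46 - 1458} = \frac{1}{-2438 - 1458} = \frac{1}{-3896} = - \frac{1}{3896}$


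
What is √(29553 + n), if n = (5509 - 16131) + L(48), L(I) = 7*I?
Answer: √19267 ≈ 138.81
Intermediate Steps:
n = -10286 (n = (5509 - 16131) + 7*48 = -10622 + 336 = -10286)
√(29553 + n) = √(29553 - 10286) = √19267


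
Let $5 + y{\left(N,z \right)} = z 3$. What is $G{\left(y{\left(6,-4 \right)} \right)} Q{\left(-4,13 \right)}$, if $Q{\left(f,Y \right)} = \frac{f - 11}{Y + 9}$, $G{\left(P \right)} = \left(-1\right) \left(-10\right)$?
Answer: $- \frac{75}{11} \approx -6.8182$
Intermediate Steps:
$y{\left(N,z \right)} = -5 + 3 z$ ($y{\left(N,z \right)} = -5 + z 3 = -5 + 3 z$)
$G{\left(P \right)} = 10$
$Q{\left(f,Y \right)} = \frac{-11 + f}{9 + Y}$
$G{\left(y{\left(6,-4 \right)} \right)} Q{\left(-4,13 \right)} = 10 \frac{-11 - 4}{9 + 13} = 10 \cdot \frac{1}{22} \left(-15\right) = 10 \left(- \frac{15}{22}\right) = - \frac{75}{11}$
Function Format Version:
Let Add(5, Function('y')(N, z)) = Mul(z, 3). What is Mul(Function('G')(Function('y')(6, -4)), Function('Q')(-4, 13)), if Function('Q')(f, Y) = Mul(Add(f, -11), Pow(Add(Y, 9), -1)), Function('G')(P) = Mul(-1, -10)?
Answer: Rational(-75, 11) ≈ -6.8182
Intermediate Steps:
Function('y')(N, z) = Add(-5, Mul(3, z)) (Function('y')(N, z) = Add(-5, Mul(z, 3)) = Add(-5, Mul(3, z)))
Function('G')(P) = 10
Function('Q')(f, Y) = Mul(Pow(Add(9, Y), -1), Add(-11, f)) (Function('Q')(f, Y) = Mul(Add(-11, f), Pow(Add(9, Y), -1)) = Mul(Pow(Add(9, Y), -1), Add(-11, f)))
Mul(Function('G')(Function('y')(6, -4)), Function('Q')(-4, 13)) = Mul(10, Mul(Pow(Add(9, 13), -1), Add(-11, -4))) = Mul(10, Mul(Pow(22, -1), -15)) = Mul(10, Mul(Rational(1, 22), -15)) = Mul(10, Rational(-15, 22)) = Rational(-75, 11)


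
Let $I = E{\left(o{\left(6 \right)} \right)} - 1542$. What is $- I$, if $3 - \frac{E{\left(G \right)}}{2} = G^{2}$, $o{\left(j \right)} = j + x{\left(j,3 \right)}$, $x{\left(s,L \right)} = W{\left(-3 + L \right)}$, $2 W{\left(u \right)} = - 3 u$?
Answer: $1608$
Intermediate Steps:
$W{\left(u \right)} = - \frac{3 u}{2}$ ($W{\left(u \right)} = \frac{\left(-3\right) u}{2} = - \frac{3 u}{2}$)
$x{\left(s,L \right)} = \frac{9}{2} - \frac{3 L}{2}$ ($x{\left(s,L \right)} = - \frac{3 \left(-3 + L\right)}{2} = \frac{9}{2} - \frac{3 L}{2}$)
$o{\left(j \right)} = j$ ($o{\left(j \right)} = j + \left(\frac{9}{2} - \frac{9}{2}\right) = j + 0 = j$)
$E{\left(G \right)} = 6 - 2 G^{2}$
$I = -1608$ ($I = \left(6 - 2 \cdot 6^{2}\right) - 1542 = \left(6 - 72\right) - 1542 = -66 - 1542 = -1608$)
$- I = \left(-1\right) \left(-1608\right) = 1608$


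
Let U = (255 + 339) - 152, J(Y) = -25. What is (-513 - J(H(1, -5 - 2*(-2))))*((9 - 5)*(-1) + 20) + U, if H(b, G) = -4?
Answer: -7366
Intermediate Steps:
U = 442 (U = 594 - 152 = 442)
(-513 - J(H(1, -5 - 2*(-2))))*((9 - 5)*(-1) + 20) + U = (-513 - 1*(-25))*((9 - 5)*(-1) + 20) + 442 = (-513 + 25)*(4*(-1) + 20) + 442 = -488*(-4 + 20) + 442 = -488*16 + 442 = -7808 + 442 = -7366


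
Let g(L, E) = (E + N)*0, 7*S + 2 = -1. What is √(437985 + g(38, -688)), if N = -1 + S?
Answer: 3*√48665 ≈ 661.80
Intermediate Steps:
S = -3/7 (S = -2/7 + (⅐)*(-1) = -2/7 - ⅐ = -3/7 ≈ -0.42857)
N = -10/7 (N = -1 - 3/7 = -10/7 ≈ -1.4286)
g(L, E) = 0 (g(L, E) = (E - 10/7)*0 = (-10/7 + E)*0 = 0)
√(437985 + g(38, -688)) = √(437985 + 0) = √437985 = 3*√48665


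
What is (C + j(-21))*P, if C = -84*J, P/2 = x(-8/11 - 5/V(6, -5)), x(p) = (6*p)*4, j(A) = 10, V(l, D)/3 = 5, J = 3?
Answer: 12320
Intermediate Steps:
V(l, D) = 15 (V(l, D) = 3*5 = 15)
x(p) = 24*p
P = -560/11 (P = 2*(24*(-8/11 - 5/15)) = 2*(24*(-8*1/11 - 5*1/15)) = 2*(24*(-8/11 - 1/3)) = 2*(24*(-35/33)) = 2*(-280/11) = -560/11 ≈ -50.909)
C = -252 (C = -84*3 = -252)
(C + j(-21))*P = (-252 + 10)*(-560/11) = -242*(-560/11) = 12320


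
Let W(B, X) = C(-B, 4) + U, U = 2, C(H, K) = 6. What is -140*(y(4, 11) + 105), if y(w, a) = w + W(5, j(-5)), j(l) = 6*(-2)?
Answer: -16380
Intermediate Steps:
j(l) = -12
W(B, X) = 8 (W(B, X) = 6 + 2 = 8)
y(w, a) = 8 + w (y(w, a) = w + 8 = 8 + w)
-140*(y(4, 11) + 105) = -140*((8 + 4) + 105) = -140*(12 + 105) = -140*117 = -16380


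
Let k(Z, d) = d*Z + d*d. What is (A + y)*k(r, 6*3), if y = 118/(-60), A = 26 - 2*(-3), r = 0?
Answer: 48654/5 ≈ 9730.8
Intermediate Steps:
k(Z, d) = d**2 + Z*d (k(Z, d) = Z*d + d**2 = d**2 + Z*d)
A = 32 (A = 26 + 6 = 32)
y = -59/30 (y = 118*(-1/60) = -59/30 ≈ -1.9667)
(A + y)*k(r, 6*3) = (32 - 59/30)*((6*3)*(0 + 6*3)) = 901*(18*(0 + 18))/30 = 901*(18*18)/30 = (901/30)*324 = 48654/5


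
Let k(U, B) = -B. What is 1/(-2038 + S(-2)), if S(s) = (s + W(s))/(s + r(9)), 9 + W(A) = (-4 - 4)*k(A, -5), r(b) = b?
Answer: -7/14317 ≈ -0.00048893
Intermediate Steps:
W(A) = -49 (W(A) = -9 + (-4 - 4)*(-1*(-5)) = -9 - 8*5 = -9 - 40 = -49)
S(s) = (-49 + s)/(9 + s) (S(s) = (s - 49)/(s + 9) = (-49 + s)/(9 + s))
1/(-2038 + S(-2)) = 1/(-2038 + (-49 - 2)/(9 - 2)) = 1/(-2038 - 51/7) = 1/(-14317/7) = -7/14317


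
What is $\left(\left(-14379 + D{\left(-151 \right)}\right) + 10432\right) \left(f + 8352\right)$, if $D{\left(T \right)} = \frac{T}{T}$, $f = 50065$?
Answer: $-230513482$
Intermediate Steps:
$D{\left(T \right)} = 1$
$\left(\left(-14379 + D{\left(-151 \right)}\right) + 10432\right) \left(f + 8352\right) = \left(\left(-14379 + 1\right) + 10432\right) \left(50065 + 8352\right) = \left(-14378 + 10432\right) 58417 = \left(-3946\right) 58417 = -230513482$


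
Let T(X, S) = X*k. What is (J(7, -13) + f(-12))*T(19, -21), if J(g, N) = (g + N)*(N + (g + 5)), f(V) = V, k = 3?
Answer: -342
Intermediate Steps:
T(X, S) = 3*X (T(X, S) = X*3 = 3*X)
J(g, N) = (N + g)*(5 + N + g) (J(g, N) = (N + g)*(N + (5 + g)) = (N + g)*(5 + N + g))
(J(7, -13) + f(-12))*T(19, -21) = (((-13)² + 7² + 5*(-13) + 5*7 + 2*(-13)*7) - 12)*(3*19) = ((169 + 49 - 65 + 35 - 182) - 12)*57 = (6 - 12)*57 = -6*57 = -342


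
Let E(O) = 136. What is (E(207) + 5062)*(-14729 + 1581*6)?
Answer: -27253114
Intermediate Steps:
(E(207) + 5062)*(-14729 + 1581*6) = (136 + 5062)*(-14729 + 1581*6) = 5198*(-14729 + 9486) = 5198*(-5243) = -27253114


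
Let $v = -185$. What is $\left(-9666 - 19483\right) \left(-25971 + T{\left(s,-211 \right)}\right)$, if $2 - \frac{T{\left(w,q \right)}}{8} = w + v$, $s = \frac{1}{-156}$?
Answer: $\frac{27823390927}{39} \approx 7.1342 \cdot 10^{8}$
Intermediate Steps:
$s = - \frac{1}{156} \approx -0.0064103$
$T{\left(w,q \right)} = 1496 - 8 w$ ($T{\left(w,q \right)} = 16 - 8 \left(w - 185\right) = 16 - 8 \left(-185 + w\right) = 16 - \left(-1480 + 8 w\right) = 1496 - 8 w$)
$\left(-9666 - 19483\right) \left(-25971 + T{\left(s,-211 \right)}\right) = \left(-9666 - 19483\right) \left(-25971 + \left(1496 - - \frac{2}{39}\right)\right) = - 29149 \left(-25971 + \left(1496 + \frac{2}{39}\right)\right) = - 29149 \left(-25971 + \frac{58346}{39}\right) = \left(-29149\right) \left(- \frac{954523}{39}\right) = \frac{27823390927}{39}$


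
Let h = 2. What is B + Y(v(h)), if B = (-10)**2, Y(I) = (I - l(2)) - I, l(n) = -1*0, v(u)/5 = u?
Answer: 100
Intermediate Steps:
v(u) = 5*u
l(n) = 0
Y(I) = 0 (Y(I) = (I - 1*0) - I = (I + 0) - I = I - I = 0)
B = 100
B + Y(v(h)) = 100 + 0 = 100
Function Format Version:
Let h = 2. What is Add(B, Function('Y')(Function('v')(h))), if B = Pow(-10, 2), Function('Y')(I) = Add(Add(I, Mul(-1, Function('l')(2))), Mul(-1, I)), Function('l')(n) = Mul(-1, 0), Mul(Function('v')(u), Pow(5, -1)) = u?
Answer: 100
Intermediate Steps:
Function('v')(u) = Mul(5, u)
Function('l')(n) = 0
Function('Y')(I) = 0 (Function('Y')(I) = Add(Add(I, Mul(-1, 0)), Mul(-1, I)) = Add(Add(I, 0), Mul(-1, I)) = Add(I, Mul(-1, I)) = 0)
B = 100
Add(B, Function('Y')(Function('v')(h))) = Add(100, 0) = 100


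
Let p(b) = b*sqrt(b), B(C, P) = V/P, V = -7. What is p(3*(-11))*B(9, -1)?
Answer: -231*I*sqrt(33) ≈ -1327.0*I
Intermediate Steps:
B(C, P) = -7/P
p(b) = b**(3/2)
p(3*(-11))*B(9, -1) = (3*(-11))**(3/2)*(-7/(-1)) = (-33)**(3/2)*(-7*(-1)) = -33*I*sqrt(33)*7 = -231*I*sqrt(33)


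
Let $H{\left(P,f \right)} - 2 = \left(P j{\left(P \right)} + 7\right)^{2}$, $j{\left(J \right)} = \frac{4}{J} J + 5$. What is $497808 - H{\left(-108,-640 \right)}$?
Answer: $-433419$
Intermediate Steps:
$j{\left(J \right)} = 9$ ($j{\left(J \right)} = 4 + 5 = 9$)
$H{\left(P,f \right)} = 2 + \left(7 + 9 P\right)^{2}$ ($H{\left(P,f \right)} = 2 + \left(P 9 + 7\right)^{2} = 2 + \left(9 P + 7\right)^{2} = 2 + \left(7 + 9 P\right)^{2}$)
$497808 - H{\left(-108,-640 \right)} = 497808 - \left(2 + \left(7 + 9 \left(-108\right)\right)^{2}\right) = 497808 - \left(2 + \left(7 - 972\right)^{2}\right) = 497808 - \left(2 + \left(-965\right)^{2}\right) = 497808 - \left(2 + 931225\right) = 497808 - 931227 = -433419$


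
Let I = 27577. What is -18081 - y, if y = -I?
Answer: 9496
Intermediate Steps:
y = -27577 (y = -1*27577 = -27577)
-18081 - y = -18081 - 1*(-27577) = -18081 + 27577 = 9496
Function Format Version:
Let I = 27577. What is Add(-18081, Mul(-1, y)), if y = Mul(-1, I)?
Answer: 9496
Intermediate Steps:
y = -27577 (y = Mul(-1, 27577) = -27577)
Add(-18081, Mul(-1, y)) = Add(-18081, Mul(-1, -27577)) = Add(-18081, 27577) = 9496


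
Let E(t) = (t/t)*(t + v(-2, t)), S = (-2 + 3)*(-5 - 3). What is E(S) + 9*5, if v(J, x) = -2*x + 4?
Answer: 57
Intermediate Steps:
v(J, x) = 4 - 2*x
S = -8 (S = 1*(-8) = -8)
E(t) = 4 - t (E(t) = (t/t)*(t + (4 - 2*t)) = 1*(4 - t) = 4 - t)
E(S) + 9*5 = (4 - 1*(-8)) + 9*5 = (4 + 8) + 45 = 12 + 45 = 57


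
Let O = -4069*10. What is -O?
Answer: 40690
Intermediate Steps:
O = -40690
-O = -1*(-40690) = 40690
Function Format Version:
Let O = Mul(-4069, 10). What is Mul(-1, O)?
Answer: 40690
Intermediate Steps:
O = -40690
Mul(-1, O) = Mul(-1, -40690) = 40690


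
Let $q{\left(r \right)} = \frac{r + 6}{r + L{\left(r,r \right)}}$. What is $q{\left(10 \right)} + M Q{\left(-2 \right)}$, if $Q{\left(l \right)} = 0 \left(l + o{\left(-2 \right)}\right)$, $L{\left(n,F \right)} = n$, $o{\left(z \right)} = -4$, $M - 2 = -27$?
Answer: $\frac{4}{5} \approx 0.8$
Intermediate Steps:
$M = -25$ ($M = 2 - 27 = -25$)
$q{\left(r \right)} = \frac{6 + r}{2 r}$ ($q{\left(r \right)} = \frac{r + 6}{r + r} = \frac{6 + r}{2 r}$)
$Q{\left(l \right)} = 0$ ($Q{\left(l \right)} = 0 \left(l - 4\right) = 0 \left(-4 + l\right) = 0$)
$q{\left(10 \right)} + M Q{\left(-2 \right)} = \frac{6 + 10}{2 \cdot 10} - 0 = \frac{1}{2} \cdot \frac{1}{10} \cdot 16 + 0 = \frac{4}{5} + 0 = \frac{4}{5}$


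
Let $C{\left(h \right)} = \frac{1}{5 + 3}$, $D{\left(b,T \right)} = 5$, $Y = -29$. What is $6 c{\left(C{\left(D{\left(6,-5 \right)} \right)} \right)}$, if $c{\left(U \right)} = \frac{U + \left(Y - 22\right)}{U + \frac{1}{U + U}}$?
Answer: $-74$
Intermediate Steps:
$C{\left(h \right)} = \frac{1}{8}$
$c{\left(U \right)} = \frac{-51 + U}{U + \frac{1}{2 U}}$ ($c{\left(U \right)} = \frac{U - 51}{U + \frac{1}{U + U}} = \frac{U - 51}{U + \frac{1}{2 U}} = \frac{-51 + U}{U + \frac{1}{2 U}}$)
$6 c{\left(C{\left(D{\left(6,-5 \right)} \right)} \right)} = 6 \cdot 2 \cdot \frac{1}{8} \frac{1}{1 + \frac{2}{64}} \left(-51 + \frac{1}{8}\right) = 6 \cdot 2 \cdot \frac{1}{8} \frac{1}{1 + 2 \cdot \frac{1}{64}} \left(- \frac{407}{8}\right) = 6 \cdot 2 \cdot \frac{1}{8} \frac{1}{1 + \frac{1}{32}} \left(- \frac{407}{8}\right) = 6 \cdot 2 \cdot \frac{1}{8} \frac{1}{\frac{33}{32}} \left(- \frac{407}{8}\right) = 6 \cdot 2 \cdot \frac{1}{8} \cdot \frac{32}{33} \left(- \frac{407}{8}\right) = 6 \left(- \frac{37}{3}\right) = -74$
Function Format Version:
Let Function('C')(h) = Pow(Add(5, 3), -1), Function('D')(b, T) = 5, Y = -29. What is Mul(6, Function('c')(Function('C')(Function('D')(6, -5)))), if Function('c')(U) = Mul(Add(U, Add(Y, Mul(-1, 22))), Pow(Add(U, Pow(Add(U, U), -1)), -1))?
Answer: -74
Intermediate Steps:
Function('C')(h) = Rational(1, 8) (Function('C')(h) = Pow(8, -1) = Rational(1, 8))
Function('c')(U) = Mul(Pow(Add(U, Mul(Rational(1, 2), Pow(U, -1))), -1), Add(-51, U)) (Function('c')(U) = Mul(Add(U, Add(-29, Mul(-1, 22))), Pow(Add(U, Pow(Add(U, U), -1)), -1)) = Mul(Add(U, Add(-29, -22)), Pow(Add(U, Pow(Mul(2, U), -1)), -1)) = Mul(Add(U, -51), Pow(Add(U, Mul(Rational(1, 2), Pow(U, -1))), -1)) = Mul(Add(-51, U), Pow(Add(U, Mul(Rational(1, 2), Pow(U, -1))), -1)) = Mul(Pow(Add(U, Mul(Rational(1, 2), Pow(U, -1))), -1), Add(-51, U)))
Mul(6, Function('c')(Function('C')(Function('D')(6, -5)))) = Mul(6, Mul(2, Rational(1, 8), Pow(Add(1, Mul(2, Pow(Rational(1, 8), 2))), -1), Add(-51, Rational(1, 8)))) = Mul(6, Mul(2, Rational(1, 8), Pow(Add(1, Mul(2, Rational(1, 64))), -1), Rational(-407, 8))) = Mul(6, Mul(2, Rational(1, 8), Pow(Add(1, Rational(1, 32)), -1), Rational(-407, 8))) = Mul(6, Mul(2, Rational(1, 8), Pow(Rational(33, 32), -1), Rational(-407, 8))) = Mul(6, Mul(2, Rational(1, 8), Rational(32, 33), Rational(-407, 8))) = Mul(6, Rational(-37, 3)) = -74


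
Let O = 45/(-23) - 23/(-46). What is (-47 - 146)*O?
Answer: 12931/46 ≈ 281.11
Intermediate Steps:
O = -67/46 (O = 45*(-1/23) - 23*(-1/46) = -45/23 + ½ = -67/46 ≈ -1.4565)
(-47 - 146)*O = (-47 - 146)*(-67/46) = -193*(-67/46) = 12931/46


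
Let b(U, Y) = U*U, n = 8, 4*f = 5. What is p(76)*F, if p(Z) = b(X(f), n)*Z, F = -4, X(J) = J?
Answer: -475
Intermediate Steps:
f = 5/4 (f = (¼)*5 = 5/4 ≈ 1.2500)
b(U, Y) = U²
p(Z) = 25*Z/16 (p(Z) = (5/4)²*Z = 25*Z/16)
p(76)*F = ((25/16)*76)*(-4) = (475/4)*(-4) = -475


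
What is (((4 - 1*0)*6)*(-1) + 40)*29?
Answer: 464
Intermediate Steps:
(((4 - 1*0)*6)*(-1) + 40)*29 = (((4 + 0)*6)*(-1) + 40)*29 = ((4*6)*(-1) + 40)*29 = (24*(-1) + 40)*29 = (-24 + 40)*29 = 16*29 = 464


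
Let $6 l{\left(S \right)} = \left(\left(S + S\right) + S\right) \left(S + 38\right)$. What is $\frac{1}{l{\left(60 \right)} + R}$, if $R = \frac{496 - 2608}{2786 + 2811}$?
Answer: $\frac{5597}{16453068} \approx 0.00034018$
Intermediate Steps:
$l{\left(S \right)} = \frac{S \left(38 + S\right)}{2}$ ($l{\left(S \right)} = \frac{\left(\left(S + S\right) + S\right) \left(S + 38\right)}{6} = \frac{\left(2 S + S\right) \left(38 + S\right)}{6} = \frac{3 S \left(38 + S\right)}{6} = \frac{S \left(38 + S\right)}{2}$)
$R = - \frac{2112}{5597} \approx -0.37735$
$\frac{1}{l{\left(60 \right)} + R} = \frac{1}{\frac{1}{2} \cdot 60 \left(38 + 60\right) - \frac{2112}{5597}} = \frac{1}{\frac{1}{2} \cdot 60 \cdot 98 - \frac{2112}{5597}} = \frac{1}{2940 - \frac{2112}{5597}} = \frac{1}{\frac{16453068}{5597}} = \frac{5597}{16453068}$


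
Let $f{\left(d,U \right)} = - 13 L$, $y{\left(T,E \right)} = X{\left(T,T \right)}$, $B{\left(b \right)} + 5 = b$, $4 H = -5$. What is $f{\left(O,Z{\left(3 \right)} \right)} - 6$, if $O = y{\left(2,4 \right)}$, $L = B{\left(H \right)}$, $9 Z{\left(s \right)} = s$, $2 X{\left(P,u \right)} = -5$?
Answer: $\frac{301}{4} \approx 75.25$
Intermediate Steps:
$H = - \frac{5}{4}$ ($H = \frac{1}{4} \left(-5\right) = - \frac{5}{4} \approx -1.25$)
$X{\left(P,u \right)} = - \frac{5}{2}$ ($X{\left(P,u \right)} = \frac{1}{2} \left(-5\right) = - \frac{5}{2}$)
$Z{\left(s \right)} = \frac{s}{9}$
$B{\left(b \right)} = -5 + b$
$y{\left(T,E \right)} = - \frac{5}{2}$
$L = - \frac{25}{4}$ ($L = -5 - \frac{5}{4} = - \frac{25}{4} \approx -6.25$)
$O = - \frac{5}{2} \approx -2.5$
$f{\left(d,U \right)} = \frac{325}{4}$ ($f{\left(d,U \right)} = \left(-13\right) \left(- \frac{25}{4}\right) = \frac{325}{4}$)
$f{\left(O,Z{\left(3 \right)} \right)} - 6 = \frac{325}{4} - 6 = \frac{301}{4}$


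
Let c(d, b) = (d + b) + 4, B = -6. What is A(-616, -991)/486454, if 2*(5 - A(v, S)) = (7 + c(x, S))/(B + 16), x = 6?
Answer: 537/4864540 ≈ 0.00011039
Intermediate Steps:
c(d, b) = 4 + b + d (c(d, b) = (b + d) + 4 = 4 + b + d)
A(v, S) = 83/20 - S/20 (A(v, S) = 5 - (7 + (4 + S + 6))/(2*(-6 + 16)) = 5 - (7 + (10 + S))/(2*10) = 5 - (17 + S)/(2*10) = 5 - (17/10 + S/10)/2 = 5 + (-17/20 - S/20) = 83/20 - S/20)
A(-616, -991)/486454 = (83/20 - 1/20*(-991))/486454 = (83/20 + 991/20)*(1/486454) = (537/10)*(1/486454) = 537/4864540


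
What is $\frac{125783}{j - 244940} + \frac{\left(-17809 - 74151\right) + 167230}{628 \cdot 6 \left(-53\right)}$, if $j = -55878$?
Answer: $- \frac{568594513}{715173308} \approx -0.79504$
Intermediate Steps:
$\frac{125783}{j - 244940} + \frac{\left(-17809 - 74151\right) + 167230}{628 \cdot 6 \left(-53\right)} = \frac{125783}{-55878 - 244940} + \frac{\left(-17809 - 74151\right) + 167230}{628 \cdot 6 \left(-53\right)} = \frac{125783}{-300818} + \frac{-91960 + 167230}{3768 \left(-53\right)} = 125783 \left(- \frac{1}{300818}\right) + \frac{75270}{-199704} = - \frac{17969}{42974} + 75270 \left(- \frac{1}{199704}\right) = - \frac{17969}{42974} - \frac{12545}{33284} = - \frac{568594513}{715173308}$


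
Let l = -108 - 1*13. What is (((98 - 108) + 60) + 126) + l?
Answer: 55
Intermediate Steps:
l = -121 (l = -108 - 13 = -121)
(((98 - 108) + 60) + 126) + l = (((98 - 108) + 60) + 126) - 121 = ((-10 + 60) + 126) - 121 = (50 + 126) - 121 = 176 - 121 = 55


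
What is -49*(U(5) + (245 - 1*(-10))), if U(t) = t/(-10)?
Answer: -24941/2 ≈ -12471.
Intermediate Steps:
U(t) = -t/10 (U(t) = t*(-⅒) = -t/10)
-49*(U(5) + (245 - 1*(-10))) = -49*(-⅒*5 + (245 - 1*(-10))) = -49*(-½ + (245 + 10)) = -49*(-½ + 255) = -49*509/2 = -24941/2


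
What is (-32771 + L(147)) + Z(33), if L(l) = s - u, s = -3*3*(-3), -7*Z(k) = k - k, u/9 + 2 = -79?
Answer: -32015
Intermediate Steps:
u = -729 (u = -18 + 9*(-79) = -18 - 711 = -729)
Z(k) = 0 (Z(k) = -(k - k)/7 = -⅐*0 = 0)
s = 27 (s = -9*(-3) = 27)
L(l) = 756 (L(l) = 27 - 1*(-729) = 27 + 729 = 756)
(-32771 + L(147)) + Z(33) = (-32771 + 756) + 0 = -32015 + 0 = -32015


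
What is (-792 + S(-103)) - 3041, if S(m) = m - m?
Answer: -3833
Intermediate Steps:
S(m) = 0
(-792 + S(-103)) - 3041 = (-792 + 0) - 3041 = -792 - 3041 = -3833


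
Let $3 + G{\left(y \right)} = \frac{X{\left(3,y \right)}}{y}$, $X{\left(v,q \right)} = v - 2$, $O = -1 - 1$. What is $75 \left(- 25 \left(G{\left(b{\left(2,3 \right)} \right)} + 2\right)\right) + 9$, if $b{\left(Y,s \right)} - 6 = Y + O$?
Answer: $\frac{3143}{2} \approx 1571.5$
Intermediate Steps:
$O = -2$ ($O = -1 - 1 = -2$)
$X{\left(v,q \right)} = -2 + v$
$b{\left(Y,s \right)} = 4 + Y$ ($b{\left(Y,s \right)} = 6 + \left(Y - 2\right) = 6 + \left(-2 + Y\right) = 4 + Y$)
$G{\left(y \right)} = -3 + \frac{1}{y}$ ($G{\left(y \right)} = -3 + \frac{-2 + 3}{y} = -3 + 1 \frac{1}{y} = -3 + \frac{1}{y}$)
$75 \left(- 25 \left(G{\left(b{\left(2,3 \right)} \right)} + 2\right)\right) + 9 = 75 \left(- 25 \left(\left(-3 + \frac{1}{4 + 2}\right) + 2\right)\right) + 9 = 75 \left(- 25 \left(\left(-3 + \frac{1}{6}\right) + 2\right)\right) + 9 = 75 \left(- 25 \left(- \frac{17}{6} + 2\right)\right) + 9 = 75 \left(\left(-25\right) \left(- \frac{5}{6}\right)\right) + 9 = 75 \cdot \frac{125}{6} + 9 = \frac{3125}{2} + 9 = \frac{3143}{2}$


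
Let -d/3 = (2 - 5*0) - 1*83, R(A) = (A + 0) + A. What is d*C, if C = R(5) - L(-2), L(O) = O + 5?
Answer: 1701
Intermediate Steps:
L(O) = 5 + O
R(A) = 2*A (R(A) = A + A = 2*A)
d = 243 (d = -3*((2 - 5*0) - 1*83) = -3*((2 + 0) - 83) = -3*(2 - 83) = -3*(-81) = 243)
C = 7 (C = 2*5 - (5 - 2) = 10 - 1*3 = 10 - 3 = 7)
d*C = 243*7 = 1701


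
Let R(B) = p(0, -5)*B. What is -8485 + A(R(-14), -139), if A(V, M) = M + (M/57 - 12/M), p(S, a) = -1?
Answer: -68346589/7923 ≈ -8626.3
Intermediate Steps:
R(B) = -B
A(V, M) = -12/M + 58*M/57 (A(V, M) = M + (M*(1/57) - 12/M) = M + (M/57 - 12/M) = M + (-12/M + M/57) = -12/M + 58*M/57)
-8485 + A(R(-14), -139) = -8485 + (-12/(-139) + (58/57)*(-139)) = -8485 + (-12*(-1/139) - 8062/57) = -8485 + (12/139 - 8062/57) = -8485 - 1119934/7923 = -68346589/7923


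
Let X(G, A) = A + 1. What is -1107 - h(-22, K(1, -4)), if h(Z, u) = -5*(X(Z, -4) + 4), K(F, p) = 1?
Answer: -1102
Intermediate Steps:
X(G, A) = 1 + A
h(Z, u) = -5 (h(Z, u) = -5*((1 - 4) + 4) = -5*(-3 + 4) = -5*1 = -5)
-1107 - h(-22, K(1, -4)) = -1107 - 1*(-5) = -1107 + 5 = -1102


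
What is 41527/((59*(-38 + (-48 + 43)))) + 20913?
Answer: 53014754/2537 ≈ 20897.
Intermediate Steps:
41527/((59*(-38 + (-48 + 43)))) + 20913 = 41527/((59*(-38 - 5))) + 20913 = 41527/((59*(-43))) + 20913 = 41527/(-2537) + 20913 = 41527*(-1/2537) + 20913 = -41527/2537 + 20913 = 53014754/2537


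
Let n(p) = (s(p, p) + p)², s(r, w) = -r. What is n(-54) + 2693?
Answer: 2693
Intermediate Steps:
n(p) = 0 (n(p) = (-p + p)² = 0² = 0)
n(-54) + 2693 = 0 + 2693 = 2693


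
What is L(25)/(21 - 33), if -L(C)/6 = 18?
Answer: 9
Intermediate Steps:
L(C) = -108 (L(C) = -6*18 = -108)
L(25)/(21 - 33) = -108/(21 - 33) = -108/(-12) = -1/12*(-108) = 9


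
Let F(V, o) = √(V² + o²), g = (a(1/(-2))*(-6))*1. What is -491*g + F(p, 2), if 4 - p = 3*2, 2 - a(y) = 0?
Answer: 5892 + 2*√2 ≈ 5894.8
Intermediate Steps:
a(y) = 2 (a(y) = 2 - 1*0 = 2 + 0 = 2)
p = -2 (p = 4 - 3*2 = 4 - 1*6 = 4 - 6 = -2)
g = -12 (g = (2*(-6))*1 = -12*1 = -12)
-491*g + F(p, 2) = -491*(-12) + √((-2)² + 2²) = 5892 + √(4 + 4) = 5892 + √8 = 5892 + 2*√2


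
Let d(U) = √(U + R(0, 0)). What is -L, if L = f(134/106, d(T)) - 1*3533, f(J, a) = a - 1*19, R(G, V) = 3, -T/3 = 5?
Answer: 3552 - 2*I*√3 ≈ 3552.0 - 3.4641*I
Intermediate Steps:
T = -15 (T = -3*5 = -15)
d(U) = √(3 + U) (d(U) = √(U + 3) = √(3 + U))
f(J, a) = -19 + a (f(J, a) = a - 19 = -19 + a)
L = -3552 + 2*I*√3 (L = (-19 + √(3 - 15)) - 1*3533 = (-19 + √(-12)) - 3533 = (-19 + 2*I*√3) - 3533 = -3552 + 2*I*√3 ≈ -3552.0 + 3.4641*I)
-L = -(-3552 + 2*I*√3) = 3552 - 2*I*√3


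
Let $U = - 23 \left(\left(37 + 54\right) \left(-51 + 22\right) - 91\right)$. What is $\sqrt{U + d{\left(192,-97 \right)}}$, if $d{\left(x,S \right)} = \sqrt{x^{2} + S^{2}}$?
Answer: $\sqrt{62790 + \sqrt{46273}} \approx 251.01$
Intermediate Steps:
$U = 62790$ ($U = - 23 \left(91 \left(-29\right) - 91\right) = - 23 \left(-2639 - 91\right) = \left(-23\right) \left(-2730\right) = 62790$)
$d{\left(x,S \right)} = \sqrt{S^{2} + x^{2}}$
$\sqrt{U + d{\left(192,-97 \right)}} = \sqrt{62790 + \sqrt{\left(-97\right)^{2} + 192^{2}}} = \sqrt{62790 + \sqrt{9409 + 36864}} = \sqrt{62790 + \sqrt{46273}}$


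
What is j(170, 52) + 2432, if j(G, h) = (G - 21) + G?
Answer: 2751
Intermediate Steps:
j(G, h) = -21 + 2*G (j(G, h) = (-21 + G) + G = -21 + 2*G)
j(170, 52) + 2432 = (-21 + 2*170) + 2432 = (-21 + 340) + 2432 = 319 + 2432 = 2751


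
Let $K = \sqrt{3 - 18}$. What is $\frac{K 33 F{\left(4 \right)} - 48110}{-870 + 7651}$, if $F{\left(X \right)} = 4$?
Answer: $- \frac{48110}{6781} + \frac{132 i \sqrt{15}}{6781} \approx -7.0948 + 0.075392 i$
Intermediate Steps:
$K = i \sqrt{15}$ ($K = \sqrt{-15} = i \sqrt{15} \approx 3.873 i$)
$\frac{K 33 F{\left(4 \right)} - 48110}{-870 + 7651} = \frac{i \sqrt{15} \cdot 33 \cdot 4 - 48110}{-870 + 7651} = \frac{33 i \sqrt{15} \cdot 4 - 48110}{6781} = \left(132 i \sqrt{15} - 48110\right) \frac{1}{6781} = \left(-48110 + 132 i \sqrt{15}\right) \frac{1}{6781} = - \frac{48110}{6781} + \frac{132 i \sqrt{15}}{6781}$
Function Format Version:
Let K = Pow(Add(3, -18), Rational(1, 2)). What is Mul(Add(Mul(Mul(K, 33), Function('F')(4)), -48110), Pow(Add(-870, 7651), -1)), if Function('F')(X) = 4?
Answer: Add(Rational(-48110, 6781), Mul(Rational(132, 6781), I, Pow(15, Rational(1, 2)))) ≈ Add(-7.0948, Mul(0.075392, I))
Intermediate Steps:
K = Mul(I, Pow(15, Rational(1, 2))) (K = Pow(-15, Rational(1, 2)) = Mul(I, Pow(15, Rational(1, 2))) ≈ Mul(3.8730, I))
Mul(Add(Mul(Mul(K, 33), Function('F')(4)), -48110), Pow(Add(-870, 7651), -1)) = Mul(Add(Mul(Mul(Mul(I, Pow(15, Rational(1, 2))), 33), 4), -48110), Pow(Add(-870, 7651), -1)) = Mul(Add(Mul(Mul(33, I, Pow(15, Rational(1, 2))), 4), -48110), Pow(6781, -1)) = Mul(Add(Mul(132, I, Pow(15, Rational(1, 2))), -48110), Rational(1, 6781)) = Mul(Add(-48110, Mul(132, I, Pow(15, Rational(1, 2)))), Rational(1, 6781)) = Add(Rational(-48110, 6781), Mul(Rational(132, 6781), I, Pow(15, Rational(1, 2))))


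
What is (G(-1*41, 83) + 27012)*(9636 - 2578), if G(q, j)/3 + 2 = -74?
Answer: 189041472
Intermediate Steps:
G(q, j) = -228 (G(q, j) = -6 + 3*(-74) = -6 - 222 = -228)
(G(-1*41, 83) + 27012)*(9636 - 2578) = (-228 + 27012)*(9636 - 2578) = 26784*7058 = 189041472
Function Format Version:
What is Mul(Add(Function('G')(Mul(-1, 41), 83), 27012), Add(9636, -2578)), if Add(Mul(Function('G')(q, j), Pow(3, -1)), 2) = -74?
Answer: 189041472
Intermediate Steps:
Function('G')(q, j) = -228 (Function('G')(q, j) = Add(-6, Mul(3, -74)) = Add(-6, -222) = -228)
Mul(Add(Function('G')(Mul(-1, 41), 83), 27012), Add(9636, -2578)) = Mul(Add(-228, 27012), Add(9636, -2578)) = Mul(26784, 7058) = 189041472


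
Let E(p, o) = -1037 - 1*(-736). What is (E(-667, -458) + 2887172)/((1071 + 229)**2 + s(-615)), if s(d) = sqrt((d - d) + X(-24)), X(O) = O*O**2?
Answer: 304925749375/178506250864 - 8660613*I*sqrt(6)/178506250864 ≈ 1.7082 - 0.00011884*I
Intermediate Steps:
E(p, o) = -301 (E(p, o) = -1037 + 736 = -301)
X(O) = O**3
s(d) = 48*I*sqrt(6) (s(d) = sqrt((d - d) + (-24)**3) = sqrt(0 - 13824) = sqrt(-13824) = 48*I*sqrt(6))
(E(-667, -458) + 2887172)/((1071 + 229)**2 + s(-615)) = (-301 + 2887172)/((1071 + 229)**2 + 48*I*sqrt(6)) = 2886871/(1300**2 + 48*I*sqrt(6)) = 2886871/(1690000 + 48*I*sqrt(6))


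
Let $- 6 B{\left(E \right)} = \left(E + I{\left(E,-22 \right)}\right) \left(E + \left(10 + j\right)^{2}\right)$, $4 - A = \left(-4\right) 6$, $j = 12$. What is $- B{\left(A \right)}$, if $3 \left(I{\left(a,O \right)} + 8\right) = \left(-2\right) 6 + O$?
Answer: $\frac{6656}{9} \approx 739.56$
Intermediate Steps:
$I{\left(a,O \right)} = -12 + \frac{O}{3}$ ($I{\left(a,O \right)} = -8 + \frac{\left(-2\right) 6 + O}{3} = -8 + \frac{-12 + O}{3} = -8 + \left(-4 + \frac{O}{3}\right) = -12 + \frac{O}{3}$)
$A = 28$ ($A = 4 - \left(-4\right) 6 = 4 - -24 = 4 + 24 = 28$)
$B{\left(E \right)} = - \frac{\left(484 + E\right) \left(- \frac{58}{3} + E\right)}{6}$ ($B{\left(E \right)} = - \frac{\left(E + \left(-12 + \frac{1}{3} \left(-22\right)\right)\right) \left(E + \left(10 + 12\right)^{2}\right)}{6} = - \frac{\left(E - \frac{58}{3}\right) \left(E + 22^{2}\right)}{6} = - \frac{\left(E - \frac{58}{3}\right) \left(E + 484\right)}{6} = - \frac{\left(- \frac{58}{3} + E\right) \left(484 + E\right)}{6} = - \frac{\left(484 + E\right) \left(- \frac{58}{3} + E\right)}{6}$)
$- B{\left(A \right)} = - (\frac{14036}{9} - \frac{19516}{9} - \frac{28^{2}}{6}) = - (\frac{14036}{9} - \frac{19516}{9} - \frac{392}{3}) = \left(-1\right) \left(- \frac{6656}{9}\right) = \frac{6656}{9}$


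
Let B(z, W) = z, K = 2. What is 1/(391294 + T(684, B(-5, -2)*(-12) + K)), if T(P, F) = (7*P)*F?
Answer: 1/688150 ≈ 1.4532e-6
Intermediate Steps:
T(P, F) = 7*F*P
1/(391294 + T(684, B(-5, -2)*(-12) + K)) = 1/(391294 + 7*(-5*(-12) + 2)*684) = 1/(391294 + 7*(60 + 2)*684) = 1/(391294 + 7*62*684) = 1/(391294 + 296856) = 1/688150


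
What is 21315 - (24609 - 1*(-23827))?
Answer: -27121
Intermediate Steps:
21315 - (24609 - 1*(-23827)) = 21315 - (24609 + 23827) = 21315 - 1*48436 = 21315 - 48436 = -27121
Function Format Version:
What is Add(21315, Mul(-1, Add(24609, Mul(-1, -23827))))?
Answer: -27121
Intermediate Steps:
Add(21315, Mul(-1, Add(24609, Mul(-1, -23827)))) = Add(21315, Mul(-1, Add(24609, 23827))) = Add(21315, Mul(-1, 48436)) = Add(21315, -48436) = -27121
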